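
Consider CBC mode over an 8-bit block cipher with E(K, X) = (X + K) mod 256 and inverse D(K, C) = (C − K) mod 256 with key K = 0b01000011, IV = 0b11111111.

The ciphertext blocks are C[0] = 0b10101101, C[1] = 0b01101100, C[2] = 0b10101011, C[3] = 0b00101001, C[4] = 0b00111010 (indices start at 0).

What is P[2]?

CBC decryption: P_i = D(K, C_i) ⊕ C_{i−1}, with C_{−1} = IV.
P[2]: D(K, 0b10101011) = 0b01101000; 0b01101000 ⊕ 0b01101100 = 0b00000100.

P[2] = 0b00000100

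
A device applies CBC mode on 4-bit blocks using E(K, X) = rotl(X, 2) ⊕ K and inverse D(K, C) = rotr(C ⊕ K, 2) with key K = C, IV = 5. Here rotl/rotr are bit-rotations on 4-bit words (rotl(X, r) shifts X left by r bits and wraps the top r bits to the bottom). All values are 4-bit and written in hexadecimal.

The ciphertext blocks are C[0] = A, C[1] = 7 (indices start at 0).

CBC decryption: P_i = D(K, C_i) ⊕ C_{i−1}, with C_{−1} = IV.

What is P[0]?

P[0] = C

P[0]: D(K, A) = 9; 9 ⊕ 5 = C.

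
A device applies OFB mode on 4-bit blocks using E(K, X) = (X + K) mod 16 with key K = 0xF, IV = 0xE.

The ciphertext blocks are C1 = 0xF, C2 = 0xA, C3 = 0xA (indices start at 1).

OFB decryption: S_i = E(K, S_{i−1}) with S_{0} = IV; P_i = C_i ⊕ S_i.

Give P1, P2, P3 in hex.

P1: S = E(K, 0xE) = 0xD; 0xF ⊕ 0xD = 0x2.
P2: S = E(K, 0xD) = 0xC; 0xA ⊕ 0xC = 0x6.
P3: S = E(K, 0xC) = 0xB; 0xA ⊕ 0xB = 0x1.

P1 = 0x2, P2 = 0x6, P3 = 0x1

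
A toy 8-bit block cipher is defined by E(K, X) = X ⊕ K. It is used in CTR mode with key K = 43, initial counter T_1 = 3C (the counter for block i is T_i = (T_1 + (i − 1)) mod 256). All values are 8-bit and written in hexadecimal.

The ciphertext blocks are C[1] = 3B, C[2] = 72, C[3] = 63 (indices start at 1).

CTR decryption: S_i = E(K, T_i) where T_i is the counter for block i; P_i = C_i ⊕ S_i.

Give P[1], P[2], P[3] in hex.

P[1]: T = 3C, S = E(K, T) = 7F; 3B ⊕ 7F = 44.
P[2]: T = 3D, S = E(K, T) = 7E; 72 ⊕ 7E = 0C.
P[3]: T = 3E, S = E(K, T) = 7D; 63 ⊕ 7D = 1E.

P[1] = 44, P[2] = 0C, P[3] = 1E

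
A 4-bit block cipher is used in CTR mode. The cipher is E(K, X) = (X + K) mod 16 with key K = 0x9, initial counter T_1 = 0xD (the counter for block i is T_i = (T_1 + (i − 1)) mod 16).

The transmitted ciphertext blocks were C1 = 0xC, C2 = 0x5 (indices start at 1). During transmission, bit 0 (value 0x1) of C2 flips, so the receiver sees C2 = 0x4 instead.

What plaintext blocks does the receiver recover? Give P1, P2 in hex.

P1 = 0xA, P2 = 0x3

CTR decryption: S_i = E(K, T_i) where T_i is the counter for block i; P_i = C_i ⊕ S_i.
Only C2 changed, to 0x4. In CTR, a change in C_i flips the same bit in P_i only; the keystream is unaffected. Decrypting the received ciphertext:
P1: T = 0xD, S = E(K, T) = 0x6; 0xC ⊕ 0x6 = 0xA.
P2: T = 0xE, S = E(K, T) = 0x7; 0x4 ⊕ 0x7 = 0x3.
Blocks that differ from the original plaintext: P2.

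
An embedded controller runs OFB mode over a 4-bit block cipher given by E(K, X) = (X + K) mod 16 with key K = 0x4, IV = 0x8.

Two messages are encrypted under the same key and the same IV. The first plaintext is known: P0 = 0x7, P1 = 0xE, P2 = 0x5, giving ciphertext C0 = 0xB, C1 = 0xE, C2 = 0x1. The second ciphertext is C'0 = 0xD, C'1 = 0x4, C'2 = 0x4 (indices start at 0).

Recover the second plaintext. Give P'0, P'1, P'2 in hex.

In OFB with a reused IV, both messages share the same keystream S_i, so C_i ⊕ C'_i = P_i ⊕ P'_i and thus P'_i = P_i ⊕ C_i ⊕ C'_i.
P'0: 0x7 ⊕ 0xB ⊕ 0xD = 0x1.
P'1: 0xE ⊕ 0xE ⊕ 0x4 = 0x4.
P'2: 0x5 ⊕ 0x1 ⊕ 0x4 = 0x0.

P'0 = 0x1, P'1 = 0x4, P'2 = 0x0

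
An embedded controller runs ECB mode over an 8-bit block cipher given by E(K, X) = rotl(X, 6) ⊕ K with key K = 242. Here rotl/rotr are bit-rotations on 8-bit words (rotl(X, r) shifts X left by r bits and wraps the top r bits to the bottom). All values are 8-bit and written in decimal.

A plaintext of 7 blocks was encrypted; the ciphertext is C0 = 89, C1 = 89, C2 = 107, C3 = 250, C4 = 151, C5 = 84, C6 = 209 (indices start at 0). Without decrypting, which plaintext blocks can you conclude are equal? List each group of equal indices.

P0 = P1

ECB encrypts each block independently with the same key, so equal ciphertext blocks imply equal plaintext blocks.
C0 = C1 = 89, so P0 = P1.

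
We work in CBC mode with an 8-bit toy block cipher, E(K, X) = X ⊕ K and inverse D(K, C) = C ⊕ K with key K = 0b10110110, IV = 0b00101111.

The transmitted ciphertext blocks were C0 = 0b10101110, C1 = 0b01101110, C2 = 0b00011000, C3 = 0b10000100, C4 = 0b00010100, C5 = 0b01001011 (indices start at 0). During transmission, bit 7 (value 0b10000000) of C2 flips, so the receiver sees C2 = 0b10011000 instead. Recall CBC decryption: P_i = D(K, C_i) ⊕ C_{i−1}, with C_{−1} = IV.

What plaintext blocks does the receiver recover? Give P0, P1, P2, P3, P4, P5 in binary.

P0 = 0b00110111, P1 = 0b01110110, P2 = 0b01000000, P3 = 0b10101010, P4 = 0b00100110, P5 = 0b11101001

Only C2 changed, to 0b10011000. In CBC, a change in C_i garbles P_i and flips the same bit in P_{i+1}. Decrypting the received ciphertext:
P0: D(K, 0b10101110) = 0b00011000; 0b00011000 ⊕ 0b00101111 = 0b00110111.
P1: D(K, 0b01101110) = 0b11011000; 0b11011000 ⊕ 0b10101110 = 0b01110110.
P2: D(K, 0b10011000) = 0b00101110; 0b00101110 ⊕ 0b01101110 = 0b01000000.
P3: D(K, 0b10000100) = 0b00110010; 0b00110010 ⊕ 0b10011000 = 0b10101010.
P4: D(K, 0b00010100) = 0b10100010; 0b10100010 ⊕ 0b10000100 = 0b00100110.
P5: D(K, 0b01001011) = 0b11111101; 0b11111101 ⊕ 0b00010100 = 0b11101001.
Blocks that differ from the original plaintext: P2, P3.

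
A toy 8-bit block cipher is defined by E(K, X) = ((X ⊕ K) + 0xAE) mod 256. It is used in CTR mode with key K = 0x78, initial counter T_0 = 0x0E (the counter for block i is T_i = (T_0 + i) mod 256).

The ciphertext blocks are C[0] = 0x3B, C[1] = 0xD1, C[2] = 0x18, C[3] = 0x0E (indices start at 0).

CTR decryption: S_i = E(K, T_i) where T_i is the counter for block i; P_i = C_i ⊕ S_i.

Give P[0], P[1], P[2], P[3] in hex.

P[0] = 0x1F, P[1] = 0xF4, P[2] = 0x0E, P[3] = 0x19

P[0]: T = 0x0E, S = E(K, T) = 0x24; 0x3B ⊕ 0x24 = 0x1F.
P[1]: T = 0x0F, S = E(K, T) = 0x25; 0xD1 ⊕ 0x25 = 0xF4.
P[2]: T = 0x10, S = E(K, T) = 0x16; 0x18 ⊕ 0x16 = 0x0E.
P[3]: T = 0x11, S = E(K, T) = 0x17; 0x0E ⊕ 0x17 = 0x19.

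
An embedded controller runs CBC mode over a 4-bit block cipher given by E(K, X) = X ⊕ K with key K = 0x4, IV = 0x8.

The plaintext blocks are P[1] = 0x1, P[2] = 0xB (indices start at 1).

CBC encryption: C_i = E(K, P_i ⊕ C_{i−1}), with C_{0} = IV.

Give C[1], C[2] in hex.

C[1]: P[1] ⊕ 0x8 = 0x9; E(K, 0x9) = 0xD.
C[2]: P[2] ⊕ 0xD = 0x6; E(K, 0x6) = 0x2.

C[1] = 0xD, C[2] = 0x2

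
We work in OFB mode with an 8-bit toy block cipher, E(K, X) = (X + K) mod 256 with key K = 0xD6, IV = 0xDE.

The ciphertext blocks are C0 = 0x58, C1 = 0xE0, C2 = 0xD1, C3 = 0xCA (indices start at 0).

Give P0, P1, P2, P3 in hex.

OFB decryption: S_i = E(K, S_{i−1}) with S_{−1} = IV; P_i = C_i ⊕ S_i.
P0: S = E(K, 0xDE) = 0xB4; 0x58 ⊕ 0xB4 = 0xEC.
P1: S = E(K, 0xB4) = 0x8A; 0xE0 ⊕ 0x8A = 0x6A.
P2: S = E(K, 0x8A) = 0x60; 0xD1 ⊕ 0x60 = 0xB1.
P3: S = E(K, 0x60) = 0x36; 0xCA ⊕ 0x36 = 0xFC.

P0 = 0xEC, P1 = 0x6A, P2 = 0xB1, P3 = 0xFC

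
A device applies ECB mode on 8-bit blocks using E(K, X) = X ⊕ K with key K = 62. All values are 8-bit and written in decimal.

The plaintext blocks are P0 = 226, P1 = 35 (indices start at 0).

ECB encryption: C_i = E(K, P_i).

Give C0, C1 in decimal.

C0: E(K, 226) = 220.
C1: E(K, 35) = 29.

C0 = 220, C1 = 29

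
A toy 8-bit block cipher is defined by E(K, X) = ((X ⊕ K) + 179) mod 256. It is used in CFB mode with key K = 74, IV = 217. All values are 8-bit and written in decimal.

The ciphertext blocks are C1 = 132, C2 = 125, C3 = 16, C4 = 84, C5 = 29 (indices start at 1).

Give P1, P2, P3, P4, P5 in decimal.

CFB decryption: P_i = C_i ⊕ E(K, C_{i−1}), with C_{0} = IV.
P1: E(K, 217) = 70; 132 ⊕ 70 = 194.
P2: E(K, 132) = 129; 125 ⊕ 129 = 252.
P3: E(K, 125) = 234; 16 ⊕ 234 = 250.
P4: E(K, 16) = 13; 84 ⊕ 13 = 89.
P5: E(K, 84) = 209; 29 ⊕ 209 = 204.

P1 = 194, P2 = 252, P3 = 250, P4 = 89, P5 = 204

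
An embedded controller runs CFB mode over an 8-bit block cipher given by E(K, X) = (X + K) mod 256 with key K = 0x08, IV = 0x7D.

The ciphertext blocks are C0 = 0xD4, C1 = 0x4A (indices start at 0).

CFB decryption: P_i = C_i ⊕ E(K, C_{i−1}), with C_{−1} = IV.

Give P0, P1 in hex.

P0: E(K, 0x7D) = 0x85; 0xD4 ⊕ 0x85 = 0x51.
P1: E(K, 0xD4) = 0xDC; 0x4A ⊕ 0xDC = 0x96.

P0 = 0x51, P1 = 0x96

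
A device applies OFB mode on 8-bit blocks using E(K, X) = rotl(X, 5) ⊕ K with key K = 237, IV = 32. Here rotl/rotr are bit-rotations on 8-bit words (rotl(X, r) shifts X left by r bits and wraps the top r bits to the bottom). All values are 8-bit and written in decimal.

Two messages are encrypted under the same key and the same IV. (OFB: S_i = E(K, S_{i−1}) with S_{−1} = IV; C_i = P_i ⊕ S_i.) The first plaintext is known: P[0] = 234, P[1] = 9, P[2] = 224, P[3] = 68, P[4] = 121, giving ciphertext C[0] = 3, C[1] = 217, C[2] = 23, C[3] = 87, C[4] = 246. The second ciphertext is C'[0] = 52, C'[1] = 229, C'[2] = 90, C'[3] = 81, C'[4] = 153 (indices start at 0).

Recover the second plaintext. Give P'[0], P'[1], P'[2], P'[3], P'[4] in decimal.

P'[0] = 221, P'[1] = 53, P'[2] = 173, P'[3] = 66, P'[4] = 22

In OFB with a reused IV, both messages share the same keystream S_i, so C_i ⊕ C'_i = P_i ⊕ P'_i and thus P'_i = P_i ⊕ C_i ⊕ C'_i.
P'[0]: 234 ⊕ 3 ⊕ 52 = 221.
P'[1]: 9 ⊕ 217 ⊕ 229 = 53.
P'[2]: 224 ⊕ 23 ⊕ 90 = 173.
P'[3]: 68 ⊕ 87 ⊕ 81 = 66.
P'[4]: 121 ⊕ 246 ⊕ 153 = 22.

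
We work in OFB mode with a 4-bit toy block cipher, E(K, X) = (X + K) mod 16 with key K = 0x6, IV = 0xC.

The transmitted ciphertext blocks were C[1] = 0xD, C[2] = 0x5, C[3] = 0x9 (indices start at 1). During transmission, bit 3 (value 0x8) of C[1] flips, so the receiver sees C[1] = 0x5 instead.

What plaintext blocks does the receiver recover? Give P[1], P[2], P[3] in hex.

OFB decryption: S_i = E(K, S_{i−1}) with S_{0} = IV; P_i = C_i ⊕ S_i.
Only C[1] changed, to 0x5. In OFB, a change in C_i flips the same bit in P_i only; the keystream is unaffected. Decrypting the received ciphertext:
P[1]: S = E(K, 0xC) = 0x2; 0x5 ⊕ 0x2 = 0x7.
P[2]: S = E(K, 0x2) = 0x8; 0x5 ⊕ 0x8 = 0xD.
P[3]: S = E(K, 0x8) = 0xE; 0x9 ⊕ 0xE = 0x7.
Blocks that differ from the original plaintext: P[1].

P[1] = 0x7, P[2] = 0xD, P[3] = 0x7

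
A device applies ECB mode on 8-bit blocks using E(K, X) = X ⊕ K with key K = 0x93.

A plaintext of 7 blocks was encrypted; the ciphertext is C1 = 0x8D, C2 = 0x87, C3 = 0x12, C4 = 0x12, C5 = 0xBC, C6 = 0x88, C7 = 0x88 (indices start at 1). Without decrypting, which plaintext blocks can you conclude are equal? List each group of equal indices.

P3 = P4; P6 = P7

ECB encrypts each block independently with the same key, so equal ciphertext blocks imply equal plaintext blocks.
C3 = C4 = 0x12, so P3 = P4.
C6 = C7 = 0x88, so P6 = P7.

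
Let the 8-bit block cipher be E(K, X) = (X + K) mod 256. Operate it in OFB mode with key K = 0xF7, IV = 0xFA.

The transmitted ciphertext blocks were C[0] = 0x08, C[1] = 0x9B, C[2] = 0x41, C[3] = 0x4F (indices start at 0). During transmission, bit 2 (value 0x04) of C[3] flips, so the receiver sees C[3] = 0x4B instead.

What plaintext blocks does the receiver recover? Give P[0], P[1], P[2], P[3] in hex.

P[0] = 0xF9, P[1] = 0x73, P[2] = 0x9E, P[3] = 0x9D

OFB decryption: S_i = E(K, S_{i−1}) with S_{−1} = IV; P_i = C_i ⊕ S_i.
Only C[3] changed, to 0x4B. In OFB, a change in C_i flips the same bit in P_i only; the keystream is unaffected. Decrypting the received ciphertext:
P[0]: S = E(K, 0xFA) = 0xF1; 0x08 ⊕ 0xF1 = 0xF9.
P[1]: S = E(K, 0xF1) = 0xE8; 0x9B ⊕ 0xE8 = 0x73.
P[2]: S = E(K, 0xE8) = 0xDF; 0x41 ⊕ 0xDF = 0x9E.
P[3]: S = E(K, 0xDF) = 0xD6; 0x4B ⊕ 0xD6 = 0x9D.
Blocks that differ from the original plaintext: P[3].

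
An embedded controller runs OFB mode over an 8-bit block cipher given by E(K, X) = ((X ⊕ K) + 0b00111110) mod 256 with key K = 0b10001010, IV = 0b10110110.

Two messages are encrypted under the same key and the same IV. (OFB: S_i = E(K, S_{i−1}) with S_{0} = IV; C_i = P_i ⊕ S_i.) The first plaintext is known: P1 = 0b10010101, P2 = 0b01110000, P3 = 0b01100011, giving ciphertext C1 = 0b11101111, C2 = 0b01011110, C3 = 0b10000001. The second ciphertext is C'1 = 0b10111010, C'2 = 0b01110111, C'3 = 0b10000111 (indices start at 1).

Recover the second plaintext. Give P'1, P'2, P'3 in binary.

In OFB with a reused IV, both messages share the same keystream S_i, so C_i ⊕ C'_i = P_i ⊕ P'_i and thus P'_i = P_i ⊕ C_i ⊕ C'_i.
P'1: 0b10010101 ⊕ 0b11101111 ⊕ 0b10111010 = 0b11000000.
P'2: 0b01110000 ⊕ 0b01011110 ⊕ 0b01110111 = 0b01011001.
P'3: 0b01100011 ⊕ 0b10000001 ⊕ 0b10000111 = 0b01100101.

P'1 = 0b11000000, P'2 = 0b01011001, P'3 = 0b01100101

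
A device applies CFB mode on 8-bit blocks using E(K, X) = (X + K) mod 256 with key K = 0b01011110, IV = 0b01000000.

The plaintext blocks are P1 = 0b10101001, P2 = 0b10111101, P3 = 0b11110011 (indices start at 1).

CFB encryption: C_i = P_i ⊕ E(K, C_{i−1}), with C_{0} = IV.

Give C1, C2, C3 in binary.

C1: E(K, 0b01000000) = 0b10011110; 0b10101001 ⊕ 0b10011110 = 0b00110111.
C2: E(K, 0b00110111) = 0b10010101; 0b10111101 ⊕ 0b10010101 = 0b00101000.
C3: E(K, 0b00101000) = 0b10000110; 0b11110011 ⊕ 0b10000110 = 0b01110101.

C1 = 0b00110111, C2 = 0b00101000, C3 = 0b01110101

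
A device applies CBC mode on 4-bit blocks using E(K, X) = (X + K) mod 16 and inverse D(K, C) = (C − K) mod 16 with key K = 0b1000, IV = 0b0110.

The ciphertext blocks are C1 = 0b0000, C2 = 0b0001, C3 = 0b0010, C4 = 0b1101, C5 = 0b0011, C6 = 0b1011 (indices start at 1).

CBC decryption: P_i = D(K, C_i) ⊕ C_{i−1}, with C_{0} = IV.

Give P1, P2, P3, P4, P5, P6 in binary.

P1 = 0b1110, P2 = 0b1001, P3 = 0b1011, P4 = 0b0111, P5 = 0b0110, P6 = 0b0000

P1: D(K, 0b0000) = 0b1000; 0b1000 ⊕ 0b0110 = 0b1110.
P2: D(K, 0b0001) = 0b1001; 0b1001 ⊕ 0b0000 = 0b1001.
P3: D(K, 0b0010) = 0b1010; 0b1010 ⊕ 0b0001 = 0b1011.
P4: D(K, 0b1101) = 0b0101; 0b0101 ⊕ 0b0010 = 0b0111.
P5: D(K, 0b0011) = 0b1011; 0b1011 ⊕ 0b1101 = 0b0110.
P6: D(K, 0b1011) = 0b0011; 0b0011 ⊕ 0b0011 = 0b0000.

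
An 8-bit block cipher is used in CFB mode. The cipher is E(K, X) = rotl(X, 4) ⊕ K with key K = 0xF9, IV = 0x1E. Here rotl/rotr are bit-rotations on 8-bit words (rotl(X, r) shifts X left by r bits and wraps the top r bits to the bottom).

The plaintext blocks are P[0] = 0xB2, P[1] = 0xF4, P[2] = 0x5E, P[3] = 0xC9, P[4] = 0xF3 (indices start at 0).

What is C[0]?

CFB encryption: C_i = P_i ⊕ E(K, C_{i−1}), with C_{−1} = IV.
C[0]: E(K, 0x1E) = 0x18; 0xB2 ⊕ 0x18 = 0xAA.

C[0] = 0xAA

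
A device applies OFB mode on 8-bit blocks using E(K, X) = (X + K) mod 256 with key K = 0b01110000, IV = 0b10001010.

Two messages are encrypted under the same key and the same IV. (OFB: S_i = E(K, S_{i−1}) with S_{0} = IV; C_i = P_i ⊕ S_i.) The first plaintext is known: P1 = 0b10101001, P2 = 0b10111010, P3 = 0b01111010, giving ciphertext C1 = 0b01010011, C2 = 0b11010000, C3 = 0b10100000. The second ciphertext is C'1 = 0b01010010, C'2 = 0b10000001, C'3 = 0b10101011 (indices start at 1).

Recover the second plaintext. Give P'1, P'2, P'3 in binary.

P'1 = 0b10101000, P'2 = 0b11101011, P'3 = 0b01110001

In OFB with a reused IV, both messages share the same keystream S_i, so C_i ⊕ C'_i = P_i ⊕ P'_i and thus P'_i = P_i ⊕ C_i ⊕ C'_i.
P'1: 0b10101001 ⊕ 0b01010011 ⊕ 0b01010010 = 0b10101000.
P'2: 0b10111010 ⊕ 0b11010000 ⊕ 0b10000001 = 0b11101011.
P'3: 0b01111010 ⊕ 0b10100000 ⊕ 0b10101011 = 0b01110001.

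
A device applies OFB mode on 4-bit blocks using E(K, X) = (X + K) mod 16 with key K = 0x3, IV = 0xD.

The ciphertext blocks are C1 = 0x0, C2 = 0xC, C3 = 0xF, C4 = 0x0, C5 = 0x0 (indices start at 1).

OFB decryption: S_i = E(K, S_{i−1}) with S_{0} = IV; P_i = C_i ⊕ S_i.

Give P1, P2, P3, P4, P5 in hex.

P1: S = E(K, 0xD) = 0x0; 0x0 ⊕ 0x0 = 0x0.
P2: S = E(K, 0x0) = 0x3; 0xC ⊕ 0x3 = 0xF.
P3: S = E(K, 0x3) = 0x6; 0xF ⊕ 0x6 = 0x9.
P4: S = E(K, 0x6) = 0x9; 0x0 ⊕ 0x9 = 0x9.
P5: S = E(K, 0x9) = 0xC; 0x0 ⊕ 0xC = 0xC.

P1 = 0x0, P2 = 0xF, P3 = 0x9, P4 = 0x9, P5 = 0xC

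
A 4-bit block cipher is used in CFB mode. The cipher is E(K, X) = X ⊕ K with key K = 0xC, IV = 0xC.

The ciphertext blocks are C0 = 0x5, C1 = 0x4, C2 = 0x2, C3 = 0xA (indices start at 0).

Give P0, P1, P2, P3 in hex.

CFB decryption: P_i = C_i ⊕ E(K, C_{i−1}), with C_{−1} = IV.
P0: E(K, 0xC) = 0x0; 0x5 ⊕ 0x0 = 0x5.
P1: E(K, 0x5) = 0x9; 0x4 ⊕ 0x9 = 0xD.
P2: E(K, 0x4) = 0x8; 0x2 ⊕ 0x8 = 0xA.
P3: E(K, 0x2) = 0xE; 0xA ⊕ 0xE = 0x4.

P0 = 0x5, P1 = 0xD, P2 = 0xA, P3 = 0x4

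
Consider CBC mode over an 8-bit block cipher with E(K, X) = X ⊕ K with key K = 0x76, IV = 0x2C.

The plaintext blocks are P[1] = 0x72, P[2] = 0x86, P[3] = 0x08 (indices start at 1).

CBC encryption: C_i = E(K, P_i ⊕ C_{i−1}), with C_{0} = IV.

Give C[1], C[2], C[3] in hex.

C[1]: P[1] ⊕ 0x2C = 0x5E; E(K, 0x5E) = 0x28.
C[2]: P[2] ⊕ 0x28 = 0xAE; E(K, 0xAE) = 0xD8.
C[3]: P[3] ⊕ 0xD8 = 0xD0; E(K, 0xD0) = 0xA6.

C[1] = 0x28, C[2] = 0xD8, C[3] = 0xA6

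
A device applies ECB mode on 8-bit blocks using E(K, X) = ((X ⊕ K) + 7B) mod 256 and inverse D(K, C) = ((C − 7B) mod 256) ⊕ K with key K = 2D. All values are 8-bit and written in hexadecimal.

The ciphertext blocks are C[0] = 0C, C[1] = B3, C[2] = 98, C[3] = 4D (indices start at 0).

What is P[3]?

ECB decryption: P_i = D(K, C_i).
P[3]: D(K, 4D) = FF.

P[3] = FF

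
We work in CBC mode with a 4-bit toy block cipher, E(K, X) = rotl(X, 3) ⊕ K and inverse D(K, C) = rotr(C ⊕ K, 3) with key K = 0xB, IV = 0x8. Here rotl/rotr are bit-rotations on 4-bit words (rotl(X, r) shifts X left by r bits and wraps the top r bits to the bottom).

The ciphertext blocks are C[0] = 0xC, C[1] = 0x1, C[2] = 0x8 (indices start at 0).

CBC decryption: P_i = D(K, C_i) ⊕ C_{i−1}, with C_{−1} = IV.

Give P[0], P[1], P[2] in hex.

P[0]: D(K, 0xC) = 0xE; 0xE ⊕ 0x8 = 0x6.
P[1]: D(K, 0x1) = 0x5; 0x5 ⊕ 0xC = 0x9.
P[2]: D(K, 0x8) = 0x6; 0x6 ⊕ 0x1 = 0x7.

P[0] = 0x6, P[1] = 0x9, P[2] = 0x7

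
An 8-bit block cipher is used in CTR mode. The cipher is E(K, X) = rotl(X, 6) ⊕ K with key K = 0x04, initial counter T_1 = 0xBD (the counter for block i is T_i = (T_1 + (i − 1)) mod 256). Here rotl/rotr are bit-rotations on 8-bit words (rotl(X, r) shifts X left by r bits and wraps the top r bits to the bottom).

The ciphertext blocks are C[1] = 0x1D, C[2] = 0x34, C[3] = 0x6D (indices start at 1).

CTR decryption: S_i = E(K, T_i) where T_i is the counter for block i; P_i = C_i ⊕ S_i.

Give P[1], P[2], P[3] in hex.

P[1] = 0x76, P[2] = 0x9F, P[3] = 0x86

P[1]: T = 0xBD, S = E(K, T) = 0x6B; 0x1D ⊕ 0x6B = 0x76.
P[2]: T = 0xBE, S = E(K, T) = 0xAB; 0x34 ⊕ 0xAB = 0x9F.
P[3]: T = 0xBF, S = E(K, T) = 0xEB; 0x6D ⊕ 0xEB = 0x86.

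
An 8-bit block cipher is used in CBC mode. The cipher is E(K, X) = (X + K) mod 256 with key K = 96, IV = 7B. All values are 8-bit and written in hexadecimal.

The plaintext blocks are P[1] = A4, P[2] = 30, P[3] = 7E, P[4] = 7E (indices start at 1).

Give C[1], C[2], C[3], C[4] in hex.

CBC encryption: C_i = E(K, P_i ⊕ C_{i−1}), with C_{0} = IV.
C[1]: P[1] ⊕ 7B = DF; E(K, DF) = 75.
C[2]: P[2] ⊕ 75 = 45; E(K, 45) = DB.
C[3]: P[3] ⊕ DB = A5; E(K, A5) = 3B.
C[4]: P[4] ⊕ 3B = 45; E(K, 45) = DB.

C[1] = 75, C[2] = DB, C[3] = 3B, C[4] = DB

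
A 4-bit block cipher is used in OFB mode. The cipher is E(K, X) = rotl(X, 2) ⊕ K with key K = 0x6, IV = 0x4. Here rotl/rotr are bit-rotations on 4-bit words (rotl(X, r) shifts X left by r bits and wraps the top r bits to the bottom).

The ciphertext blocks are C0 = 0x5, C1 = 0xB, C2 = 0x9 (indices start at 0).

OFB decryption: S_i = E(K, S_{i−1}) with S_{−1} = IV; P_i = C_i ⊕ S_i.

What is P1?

P1 = 0x0

P0: S = E(K, 0x4) = 0x7; 0x5 ⊕ 0x7 = 0x2.
P1: S = E(K, 0x7) = 0xB; 0xB ⊕ 0xB = 0x0.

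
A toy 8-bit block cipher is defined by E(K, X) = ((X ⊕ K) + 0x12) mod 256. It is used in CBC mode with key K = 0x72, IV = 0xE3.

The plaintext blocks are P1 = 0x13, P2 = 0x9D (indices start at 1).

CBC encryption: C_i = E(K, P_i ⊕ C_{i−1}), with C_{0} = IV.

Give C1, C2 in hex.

C1 = 0x94, C2 = 0x8D

C1: P1 ⊕ 0xE3 = 0xF0; E(K, 0xF0) = 0x94.
C2: P2 ⊕ 0x94 = 0x09; E(K, 0x09) = 0x8D.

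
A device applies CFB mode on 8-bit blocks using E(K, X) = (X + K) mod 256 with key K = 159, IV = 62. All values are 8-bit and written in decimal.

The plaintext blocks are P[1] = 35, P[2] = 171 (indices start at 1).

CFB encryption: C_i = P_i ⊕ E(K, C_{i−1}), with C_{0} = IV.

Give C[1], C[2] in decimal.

C[1]: E(K, 62) = 221; 35 ⊕ 221 = 254.
C[2]: E(K, 254) = 157; 171 ⊕ 157 = 54.

C[1] = 254, C[2] = 54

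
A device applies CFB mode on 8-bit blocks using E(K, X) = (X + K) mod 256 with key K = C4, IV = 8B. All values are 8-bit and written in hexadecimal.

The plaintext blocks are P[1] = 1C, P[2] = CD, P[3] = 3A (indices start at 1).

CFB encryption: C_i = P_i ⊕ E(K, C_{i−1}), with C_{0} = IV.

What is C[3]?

C[3] = A4

C[1]: E(K, 8B) = 4F; 1C ⊕ 4F = 53.
C[2]: E(K, 53) = 17; CD ⊕ 17 = DA.
C[3]: E(K, DA) = 9E; 3A ⊕ 9E = A4.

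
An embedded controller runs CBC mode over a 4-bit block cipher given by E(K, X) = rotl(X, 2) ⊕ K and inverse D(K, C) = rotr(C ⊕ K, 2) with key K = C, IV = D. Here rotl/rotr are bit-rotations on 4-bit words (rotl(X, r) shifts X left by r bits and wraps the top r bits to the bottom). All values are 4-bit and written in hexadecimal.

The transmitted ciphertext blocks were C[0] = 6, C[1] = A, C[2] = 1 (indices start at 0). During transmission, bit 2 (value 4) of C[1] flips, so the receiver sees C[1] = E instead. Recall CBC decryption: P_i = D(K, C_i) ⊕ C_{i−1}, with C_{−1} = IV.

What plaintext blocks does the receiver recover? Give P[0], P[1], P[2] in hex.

Only C[1] changed, to E. In CBC, a change in C_i garbles P_i and flips the same bit in P_{i+1}. Decrypting the received ciphertext:
P[0]: D(K, 6) = A; A ⊕ D = 7.
P[1]: D(K, E) = 8; 8 ⊕ 6 = E.
P[2]: D(K, 1) = 7; 7 ⊕ E = 9.
Blocks that differ from the original plaintext: P[1], P[2].

P[0] = 7, P[1] = E, P[2] = 9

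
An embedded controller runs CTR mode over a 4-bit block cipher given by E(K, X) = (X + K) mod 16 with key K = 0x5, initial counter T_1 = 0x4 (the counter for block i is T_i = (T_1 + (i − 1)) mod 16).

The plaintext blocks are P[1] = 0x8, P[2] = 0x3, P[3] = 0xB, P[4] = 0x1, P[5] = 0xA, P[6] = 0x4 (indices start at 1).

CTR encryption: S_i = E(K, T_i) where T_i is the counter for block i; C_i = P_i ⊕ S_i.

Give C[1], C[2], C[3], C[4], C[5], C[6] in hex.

C[1]: T = 0x4, S = E(K, T) = 0x9; 0x8 ⊕ 0x9 = 0x1.
C[2]: T = 0x5, S = E(K, T) = 0xA; 0x3 ⊕ 0xA = 0x9.
C[3]: T = 0x6, S = E(K, T) = 0xB; 0xB ⊕ 0xB = 0x0.
C[4]: T = 0x7, S = E(K, T) = 0xC; 0x1 ⊕ 0xC = 0xD.
C[5]: T = 0x8, S = E(K, T) = 0xD; 0xA ⊕ 0xD = 0x7.
C[6]: T = 0x9, S = E(K, T) = 0xE; 0x4 ⊕ 0xE = 0xA.

C[1] = 0x1, C[2] = 0x9, C[3] = 0x0, C[4] = 0xD, C[5] = 0x7, C[6] = 0xA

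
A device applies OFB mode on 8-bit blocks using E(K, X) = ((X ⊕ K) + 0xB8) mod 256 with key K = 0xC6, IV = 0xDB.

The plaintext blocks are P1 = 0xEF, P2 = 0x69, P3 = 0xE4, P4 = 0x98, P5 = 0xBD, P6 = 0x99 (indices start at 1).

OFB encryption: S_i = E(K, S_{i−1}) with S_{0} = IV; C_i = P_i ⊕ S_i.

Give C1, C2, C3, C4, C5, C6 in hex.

C1 = 0x3A, C2 = 0xA2, C3 = 0x21, C4 = 0x23, C5 = 0x88, C6 = 0x32

C1: S = E(K, 0xDB) = 0xD5; 0xEF ⊕ 0xD5 = 0x3A.
C2: S = E(K, 0xD5) = 0xCB; 0x69 ⊕ 0xCB = 0xA2.
C3: S = E(K, 0xCB) = 0xC5; 0xE4 ⊕ 0xC5 = 0x21.
C4: S = E(K, 0xC5) = 0xBB; 0x98 ⊕ 0xBB = 0x23.
C5: S = E(K, 0xBB) = 0x35; 0xBD ⊕ 0x35 = 0x88.
C6: S = E(K, 0x35) = 0xAB; 0x99 ⊕ 0xAB = 0x32.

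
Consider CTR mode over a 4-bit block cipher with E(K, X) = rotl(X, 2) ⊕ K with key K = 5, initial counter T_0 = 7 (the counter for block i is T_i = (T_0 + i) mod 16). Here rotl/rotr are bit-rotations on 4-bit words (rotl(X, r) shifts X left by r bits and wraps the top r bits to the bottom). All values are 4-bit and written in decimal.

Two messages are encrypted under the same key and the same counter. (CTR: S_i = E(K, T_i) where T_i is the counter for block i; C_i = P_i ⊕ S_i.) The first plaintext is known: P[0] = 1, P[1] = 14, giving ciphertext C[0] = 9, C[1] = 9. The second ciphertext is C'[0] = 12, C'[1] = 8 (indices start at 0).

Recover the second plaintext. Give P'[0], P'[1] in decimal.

In CTR with a reused counter, both messages share the same keystream S_i, so C_i ⊕ C'_i = P_i ⊕ P'_i and thus P'_i = P_i ⊕ C_i ⊕ C'_i.
P'[0]: 1 ⊕ 9 ⊕ 12 = 4.
P'[1]: 14 ⊕ 9 ⊕ 8 = 15.

P'[0] = 4, P'[1] = 15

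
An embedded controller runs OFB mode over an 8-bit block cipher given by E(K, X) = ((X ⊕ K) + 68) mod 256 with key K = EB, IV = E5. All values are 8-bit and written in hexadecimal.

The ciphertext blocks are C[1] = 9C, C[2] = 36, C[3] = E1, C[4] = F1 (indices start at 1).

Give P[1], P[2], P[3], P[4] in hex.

P[1] = EA, P[2] = 33, P[3] = B7, P[4] = D4

OFB decryption: S_i = E(K, S_{i−1}) with S_{0} = IV; P_i = C_i ⊕ S_i.
P[1]: S = E(K, E5) = 76; 9C ⊕ 76 = EA.
P[2]: S = E(K, 76) = 05; 36 ⊕ 05 = 33.
P[3]: S = E(K, 05) = 56; E1 ⊕ 56 = B7.
P[4]: S = E(K, 56) = 25; F1 ⊕ 25 = D4.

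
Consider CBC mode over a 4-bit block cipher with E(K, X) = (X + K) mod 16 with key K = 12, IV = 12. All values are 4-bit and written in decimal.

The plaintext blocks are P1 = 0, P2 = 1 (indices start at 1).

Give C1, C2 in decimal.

CBC encryption: C_i = E(K, P_i ⊕ C_{i−1}), with C_{0} = IV.
C1: P1 ⊕ 12 = 12; E(K, 12) = 8.
C2: P2 ⊕ 8 = 9; E(K, 9) = 5.

C1 = 8, C2 = 5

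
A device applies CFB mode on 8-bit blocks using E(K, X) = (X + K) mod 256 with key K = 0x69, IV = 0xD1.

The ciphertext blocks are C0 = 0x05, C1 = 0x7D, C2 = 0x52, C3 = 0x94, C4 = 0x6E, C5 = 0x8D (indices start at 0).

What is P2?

P2 = 0xB4

CFB decryption: P_i = C_i ⊕ E(K, C_{i−1}), with C_{−1} = IV.
P2: E(K, 0x7D) = 0xE6; 0x52 ⊕ 0xE6 = 0xB4.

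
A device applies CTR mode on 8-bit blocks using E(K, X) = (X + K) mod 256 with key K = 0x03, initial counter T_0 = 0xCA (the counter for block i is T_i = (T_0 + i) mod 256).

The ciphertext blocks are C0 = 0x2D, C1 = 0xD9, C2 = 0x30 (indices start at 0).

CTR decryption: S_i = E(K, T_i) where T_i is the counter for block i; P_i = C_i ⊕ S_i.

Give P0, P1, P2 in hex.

P0 = 0xE0, P1 = 0x17, P2 = 0xFF

P0: T = 0xCA, S = E(K, T) = 0xCD; 0x2D ⊕ 0xCD = 0xE0.
P1: T = 0xCB, S = E(K, T) = 0xCE; 0xD9 ⊕ 0xCE = 0x17.
P2: T = 0xCC, S = E(K, T) = 0xCF; 0x30 ⊕ 0xCF = 0xFF.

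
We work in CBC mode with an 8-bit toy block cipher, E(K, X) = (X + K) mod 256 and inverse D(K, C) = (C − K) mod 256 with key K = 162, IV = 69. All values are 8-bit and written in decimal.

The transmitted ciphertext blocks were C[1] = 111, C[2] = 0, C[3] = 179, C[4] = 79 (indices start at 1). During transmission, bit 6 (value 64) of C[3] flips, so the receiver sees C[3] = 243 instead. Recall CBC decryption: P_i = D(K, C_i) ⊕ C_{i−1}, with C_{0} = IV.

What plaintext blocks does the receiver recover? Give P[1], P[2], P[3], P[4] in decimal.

P[1] = 136, P[2] = 49, P[3] = 81, P[4] = 94

Only C[3] changed, to 243. In CBC, a change in C_i garbles P_i and flips the same bit in P_{i+1}. Decrypting the received ciphertext:
P[1]: D(K, 111) = 205; 205 ⊕ 69 = 136.
P[2]: D(K, 0) = 94; 94 ⊕ 111 = 49.
P[3]: D(K, 243) = 81; 81 ⊕ 0 = 81.
P[4]: D(K, 79) = 173; 173 ⊕ 243 = 94.
Blocks that differ from the original plaintext: P[3], P[4].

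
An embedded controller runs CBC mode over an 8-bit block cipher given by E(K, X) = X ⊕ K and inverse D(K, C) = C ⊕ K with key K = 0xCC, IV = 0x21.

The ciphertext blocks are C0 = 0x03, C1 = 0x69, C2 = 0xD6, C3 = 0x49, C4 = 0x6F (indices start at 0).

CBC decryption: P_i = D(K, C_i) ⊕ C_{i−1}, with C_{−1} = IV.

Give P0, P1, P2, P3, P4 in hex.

P0: D(K, 0x03) = 0xCF; 0xCF ⊕ 0x21 = 0xEE.
P1: D(K, 0x69) = 0xA5; 0xA5 ⊕ 0x03 = 0xA6.
P2: D(K, 0xD6) = 0x1A; 0x1A ⊕ 0x69 = 0x73.
P3: D(K, 0x49) = 0x85; 0x85 ⊕ 0xD6 = 0x53.
P4: D(K, 0x6F) = 0xA3; 0xA3 ⊕ 0x49 = 0xEA.

P0 = 0xEE, P1 = 0xA6, P2 = 0x73, P3 = 0x53, P4 = 0xEA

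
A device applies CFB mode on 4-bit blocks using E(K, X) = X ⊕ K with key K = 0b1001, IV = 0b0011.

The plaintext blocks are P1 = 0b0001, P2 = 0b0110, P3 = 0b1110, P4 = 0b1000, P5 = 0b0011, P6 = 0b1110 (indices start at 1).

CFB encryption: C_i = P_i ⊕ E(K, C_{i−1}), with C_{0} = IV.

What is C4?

C4 = 0b0010

C1: E(K, 0b0011) = 0b1010; 0b0001 ⊕ 0b1010 = 0b1011.
C2: E(K, 0b1011) = 0b0010; 0b0110 ⊕ 0b0010 = 0b0100.
C3: E(K, 0b0100) = 0b1101; 0b1110 ⊕ 0b1101 = 0b0011.
C4: E(K, 0b0011) = 0b1010; 0b1000 ⊕ 0b1010 = 0b0010.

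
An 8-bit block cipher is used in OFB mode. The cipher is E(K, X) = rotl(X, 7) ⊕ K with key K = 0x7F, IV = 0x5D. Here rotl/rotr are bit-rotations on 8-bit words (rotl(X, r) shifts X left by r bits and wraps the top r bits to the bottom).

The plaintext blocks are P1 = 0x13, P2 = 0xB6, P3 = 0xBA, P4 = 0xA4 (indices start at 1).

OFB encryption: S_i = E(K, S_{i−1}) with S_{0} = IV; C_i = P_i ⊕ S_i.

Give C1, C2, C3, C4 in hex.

C1: S = E(K, 0x5D) = 0xD1; 0x13 ⊕ 0xD1 = 0xC2.
C2: S = E(K, 0xD1) = 0x97; 0xB6 ⊕ 0x97 = 0x21.
C3: S = E(K, 0x97) = 0xB4; 0xBA ⊕ 0xB4 = 0x0E.
C4: S = E(K, 0xB4) = 0x25; 0xA4 ⊕ 0x25 = 0x81.

C1 = 0xC2, C2 = 0x21, C3 = 0x0E, C4 = 0x81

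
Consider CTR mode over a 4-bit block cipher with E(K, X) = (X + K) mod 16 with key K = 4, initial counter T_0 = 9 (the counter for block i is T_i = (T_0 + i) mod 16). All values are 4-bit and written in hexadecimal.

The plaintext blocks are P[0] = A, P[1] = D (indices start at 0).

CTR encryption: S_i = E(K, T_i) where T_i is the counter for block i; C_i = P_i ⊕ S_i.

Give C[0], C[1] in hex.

C[0]: T = 9, S = E(K, T) = D; A ⊕ D = 7.
C[1]: T = A, S = E(K, T) = E; D ⊕ E = 3.

C[0] = 7, C[1] = 3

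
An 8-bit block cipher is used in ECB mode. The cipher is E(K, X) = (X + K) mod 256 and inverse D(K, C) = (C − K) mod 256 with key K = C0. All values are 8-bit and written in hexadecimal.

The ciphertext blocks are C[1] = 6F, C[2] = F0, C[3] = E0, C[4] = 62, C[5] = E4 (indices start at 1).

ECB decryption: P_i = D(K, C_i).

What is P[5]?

P[5]: D(K, E4) = 24.

P[5] = 24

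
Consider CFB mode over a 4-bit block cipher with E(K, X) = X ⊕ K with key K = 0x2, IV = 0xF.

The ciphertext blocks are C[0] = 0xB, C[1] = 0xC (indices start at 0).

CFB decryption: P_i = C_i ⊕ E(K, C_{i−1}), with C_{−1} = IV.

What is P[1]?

P[1]: E(K, 0xB) = 0x9; 0xC ⊕ 0x9 = 0x5.

P[1] = 0x5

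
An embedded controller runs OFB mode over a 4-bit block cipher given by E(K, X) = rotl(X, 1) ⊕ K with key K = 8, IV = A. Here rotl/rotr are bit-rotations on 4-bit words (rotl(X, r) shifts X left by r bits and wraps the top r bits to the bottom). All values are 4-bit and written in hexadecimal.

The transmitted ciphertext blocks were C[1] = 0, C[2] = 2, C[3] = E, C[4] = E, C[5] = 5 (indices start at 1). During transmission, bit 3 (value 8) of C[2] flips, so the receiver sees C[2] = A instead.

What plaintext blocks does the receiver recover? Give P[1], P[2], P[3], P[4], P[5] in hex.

P[1] = D, P[2] = 9, P[3] = 0, P[4] = B, P[5] = 7

OFB decryption: S_i = E(K, S_{i−1}) with S_{0} = IV; P_i = C_i ⊕ S_i.
Only C[2] changed, to A. In OFB, a change in C_i flips the same bit in P_i only; the keystream is unaffected. Decrypting the received ciphertext:
P[1]: S = E(K, A) = D; 0 ⊕ D = D.
P[2]: S = E(K, D) = 3; A ⊕ 3 = 9.
P[3]: S = E(K, 3) = E; E ⊕ E = 0.
P[4]: S = E(K, E) = 5; E ⊕ 5 = B.
P[5]: S = E(K, 5) = 2; 5 ⊕ 2 = 7.
Blocks that differ from the original plaintext: P[2].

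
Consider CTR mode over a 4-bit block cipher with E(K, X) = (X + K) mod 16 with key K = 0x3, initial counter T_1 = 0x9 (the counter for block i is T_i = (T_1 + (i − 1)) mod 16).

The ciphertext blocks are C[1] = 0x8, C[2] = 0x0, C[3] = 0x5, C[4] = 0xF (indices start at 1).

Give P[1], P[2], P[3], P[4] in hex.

P[1] = 0x4, P[2] = 0xD, P[3] = 0xB, P[4] = 0x0

CTR decryption: S_i = E(K, T_i) where T_i is the counter for block i; P_i = C_i ⊕ S_i.
P[1]: T = 0x9, S = E(K, T) = 0xC; 0x8 ⊕ 0xC = 0x4.
P[2]: T = 0xA, S = E(K, T) = 0xD; 0x0 ⊕ 0xD = 0xD.
P[3]: T = 0xB, S = E(K, T) = 0xE; 0x5 ⊕ 0xE = 0xB.
P[4]: T = 0xC, S = E(K, T) = 0xF; 0xF ⊕ 0xF = 0x0.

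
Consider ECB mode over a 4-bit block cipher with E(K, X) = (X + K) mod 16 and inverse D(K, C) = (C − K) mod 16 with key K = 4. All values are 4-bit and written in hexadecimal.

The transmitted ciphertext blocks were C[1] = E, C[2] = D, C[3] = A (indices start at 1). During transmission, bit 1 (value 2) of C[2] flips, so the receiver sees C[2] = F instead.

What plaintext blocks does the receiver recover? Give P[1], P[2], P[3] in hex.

ECB decryption: P_i = D(K, C_i).
Only C[2] changed, to F. In ECB, a change in C_i affects only P_i. Decrypting the received ciphertext:
P[1]: D(K, E) = A.
P[2]: D(K, F) = B.
P[3]: D(K, A) = 6.
Blocks that differ from the original plaintext: P[2].

P[1] = A, P[2] = B, P[3] = 6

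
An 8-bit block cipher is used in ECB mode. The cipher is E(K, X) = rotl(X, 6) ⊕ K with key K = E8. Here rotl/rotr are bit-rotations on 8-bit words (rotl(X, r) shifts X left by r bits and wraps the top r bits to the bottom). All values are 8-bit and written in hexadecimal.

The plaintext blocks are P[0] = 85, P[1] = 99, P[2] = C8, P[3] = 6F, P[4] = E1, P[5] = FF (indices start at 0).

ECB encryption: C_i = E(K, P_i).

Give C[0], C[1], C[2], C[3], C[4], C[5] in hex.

C[0]: E(K, 85) = 89.
C[1]: E(K, 99) = 8E.
C[2]: E(K, C8) = DA.
C[3]: E(K, 6F) = 33.
C[4]: E(K, E1) = 90.
C[5]: E(K, FF) = 17.

C[0] = 89, C[1] = 8E, C[2] = DA, C[3] = 33, C[4] = 90, C[5] = 17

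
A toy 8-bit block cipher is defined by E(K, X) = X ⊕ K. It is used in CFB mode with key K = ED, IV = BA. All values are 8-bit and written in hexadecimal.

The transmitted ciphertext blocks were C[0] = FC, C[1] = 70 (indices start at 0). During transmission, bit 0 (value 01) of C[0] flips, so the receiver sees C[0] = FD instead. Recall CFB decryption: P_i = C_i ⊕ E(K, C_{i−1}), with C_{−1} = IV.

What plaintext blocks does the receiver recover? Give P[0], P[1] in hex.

P[0] = AA, P[1] = 60

Only C[0] changed, to FD. In CFB, a change in C_i flips the same bit in P_i and garbles P_{i+1}. Decrypting the received ciphertext:
P[0]: E(K, BA) = 57; FD ⊕ 57 = AA.
P[1]: E(K, FD) = 10; 70 ⊕ 10 = 60.
Blocks that differ from the original plaintext: P[0], P[1].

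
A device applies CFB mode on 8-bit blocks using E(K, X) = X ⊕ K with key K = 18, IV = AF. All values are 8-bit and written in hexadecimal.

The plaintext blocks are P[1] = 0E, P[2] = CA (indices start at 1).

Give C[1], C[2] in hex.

C[1] = B9, C[2] = 6B

CFB encryption: C_i = P_i ⊕ E(K, C_{i−1}), with C_{0} = IV.
C[1]: E(K, AF) = B7; 0E ⊕ B7 = B9.
C[2]: E(K, B9) = A1; CA ⊕ A1 = 6B.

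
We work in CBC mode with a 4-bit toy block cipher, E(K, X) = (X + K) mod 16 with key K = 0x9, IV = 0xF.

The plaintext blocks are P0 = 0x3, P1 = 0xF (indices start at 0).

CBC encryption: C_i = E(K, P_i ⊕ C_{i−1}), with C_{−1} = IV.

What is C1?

C0: P0 ⊕ 0xF = 0xC; E(K, 0xC) = 0x5.
C1: P1 ⊕ 0x5 = 0xA; E(K, 0xA) = 0x3.

C1 = 0x3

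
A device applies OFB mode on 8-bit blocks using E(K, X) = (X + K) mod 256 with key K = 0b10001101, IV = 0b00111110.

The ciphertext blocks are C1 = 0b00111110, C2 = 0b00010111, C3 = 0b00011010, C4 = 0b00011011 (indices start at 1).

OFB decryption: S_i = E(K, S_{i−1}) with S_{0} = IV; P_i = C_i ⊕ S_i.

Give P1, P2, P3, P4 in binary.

P1: S = E(K, 0b00111110) = 0b11001011; 0b00111110 ⊕ 0b11001011 = 0b11110101.
P2: S = E(K, 0b11001011) = 0b01011000; 0b00010111 ⊕ 0b01011000 = 0b01001111.
P3: S = E(K, 0b01011000) = 0b11100101; 0b00011010 ⊕ 0b11100101 = 0b11111111.
P4: S = E(K, 0b11100101) = 0b01110010; 0b00011011 ⊕ 0b01110010 = 0b01101001.

P1 = 0b11110101, P2 = 0b01001111, P3 = 0b11111111, P4 = 0b01101001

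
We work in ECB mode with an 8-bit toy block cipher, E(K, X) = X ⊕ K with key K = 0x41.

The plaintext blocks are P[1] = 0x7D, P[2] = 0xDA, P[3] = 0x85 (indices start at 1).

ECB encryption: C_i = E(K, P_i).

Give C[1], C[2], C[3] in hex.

C[1] = 0x3C, C[2] = 0x9B, C[3] = 0xC4

C[1]: E(K, 0x7D) = 0x3C.
C[2]: E(K, 0xDA) = 0x9B.
C[3]: E(K, 0x85) = 0xC4.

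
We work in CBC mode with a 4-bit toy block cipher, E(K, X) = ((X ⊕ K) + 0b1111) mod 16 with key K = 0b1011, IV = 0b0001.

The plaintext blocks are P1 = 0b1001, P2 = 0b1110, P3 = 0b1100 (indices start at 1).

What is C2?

CBC encryption: C_i = E(K, P_i ⊕ C_{i−1}), with C_{0} = IV.
C1: P1 ⊕ 0b0001 = 0b1000; E(K, 0b1000) = 0b0010.
C2: P2 ⊕ 0b0010 = 0b1100; E(K, 0b1100) = 0b0110.

C2 = 0b0110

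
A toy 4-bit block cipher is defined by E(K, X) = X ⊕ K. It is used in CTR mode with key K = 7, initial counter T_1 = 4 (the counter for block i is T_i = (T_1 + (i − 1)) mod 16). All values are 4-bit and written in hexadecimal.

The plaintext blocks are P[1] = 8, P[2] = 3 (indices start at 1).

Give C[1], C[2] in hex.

CTR encryption: S_i = E(K, T_i) where T_i is the counter for block i; C_i = P_i ⊕ S_i.
C[1]: T = 4, S = E(K, T) = 3; 8 ⊕ 3 = B.
C[2]: T = 5, S = E(K, T) = 2; 3 ⊕ 2 = 1.

C[1] = B, C[2] = 1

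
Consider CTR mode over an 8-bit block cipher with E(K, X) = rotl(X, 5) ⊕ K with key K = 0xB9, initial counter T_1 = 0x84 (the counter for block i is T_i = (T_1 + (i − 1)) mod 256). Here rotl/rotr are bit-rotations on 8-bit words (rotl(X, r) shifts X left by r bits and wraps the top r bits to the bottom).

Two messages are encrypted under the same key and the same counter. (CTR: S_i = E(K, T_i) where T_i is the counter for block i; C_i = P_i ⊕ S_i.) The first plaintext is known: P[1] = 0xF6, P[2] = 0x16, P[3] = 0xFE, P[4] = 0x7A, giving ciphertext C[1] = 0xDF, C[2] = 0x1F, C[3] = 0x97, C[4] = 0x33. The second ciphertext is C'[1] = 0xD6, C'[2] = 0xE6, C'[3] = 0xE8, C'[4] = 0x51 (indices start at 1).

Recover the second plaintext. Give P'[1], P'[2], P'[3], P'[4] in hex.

In CTR with a reused counter, both messages share the same keystream S_i, so C_i ⊕ C'_i = P_i ⊕ P'_i and thus P'_i = P_i ⊕ C_i ⊕ C'_i.
P'[1]: 0xF6 ⊕ 0xDF ⊕ 0xD6 = 0xFF.
P'[2]: 0x16 ⊕ 0x1F ⊕ 0xE6 = 0xEF.
P'[3]: 0xFE ⊕ 0x97 ⊕ 0xE8 = 0x81.
P'[4]: 0x7A ⊕ 0x33 ⊕ 0x51 = 0x18.

P'[1] = 0xFF, P'[2] = 0xEF, P'[3] = 0x81, P'[4] = 0x18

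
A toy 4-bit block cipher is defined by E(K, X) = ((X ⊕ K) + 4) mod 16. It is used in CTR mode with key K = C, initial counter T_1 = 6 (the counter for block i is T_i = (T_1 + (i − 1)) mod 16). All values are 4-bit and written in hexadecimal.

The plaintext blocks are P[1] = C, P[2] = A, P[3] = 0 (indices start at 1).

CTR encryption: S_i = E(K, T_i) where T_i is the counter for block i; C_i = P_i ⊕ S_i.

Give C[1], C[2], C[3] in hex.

C[1]: T = 6, S = E(K, T) = E; C ⊕ E = 2.
C[2]: T = 7, S = E(K, T) = F; A ⊕ F = 5.
C[3]: T = 8, S = E(K, T) = 8; 0 ⊕ 8 = 8.

C[1] = 2, C[2] = 5, C[3] = 8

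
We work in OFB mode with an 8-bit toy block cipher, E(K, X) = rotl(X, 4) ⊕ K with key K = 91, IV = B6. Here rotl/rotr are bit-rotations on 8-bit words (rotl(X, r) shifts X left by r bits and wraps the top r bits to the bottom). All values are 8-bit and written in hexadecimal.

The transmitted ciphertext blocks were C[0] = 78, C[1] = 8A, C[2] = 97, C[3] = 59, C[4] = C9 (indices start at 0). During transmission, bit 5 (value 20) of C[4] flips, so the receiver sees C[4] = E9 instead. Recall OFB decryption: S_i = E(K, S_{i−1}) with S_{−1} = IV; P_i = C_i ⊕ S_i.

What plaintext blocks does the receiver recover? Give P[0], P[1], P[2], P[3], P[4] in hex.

Only C[4] changed, to E9. In OFB, a change in C_i flips the same bit in P_i only; the keystream is unaffected. Decrypting the received ciphertext:
P[0]: S = E(K, B6) = FA; 78 ⊕ FA = 82.
P[1]: S = E(K, FA) = 3E; 8A ⊕ 3E = B4.
P[2]: S = E(K, 3E) = 72; 97 ⊕ 72 = E5.
P[3]: S = E(K, 72) = B6; 59 ⊕ B6 = EF.
P[4]: S = E(K, B6) = FA; E9 ⊕ FA = 13.
Blocks that differ from the original plaintext: P[4].

P[0] = 82, P[1] = B4, P[2] = E5, P[3] = EF, P[4] = 13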